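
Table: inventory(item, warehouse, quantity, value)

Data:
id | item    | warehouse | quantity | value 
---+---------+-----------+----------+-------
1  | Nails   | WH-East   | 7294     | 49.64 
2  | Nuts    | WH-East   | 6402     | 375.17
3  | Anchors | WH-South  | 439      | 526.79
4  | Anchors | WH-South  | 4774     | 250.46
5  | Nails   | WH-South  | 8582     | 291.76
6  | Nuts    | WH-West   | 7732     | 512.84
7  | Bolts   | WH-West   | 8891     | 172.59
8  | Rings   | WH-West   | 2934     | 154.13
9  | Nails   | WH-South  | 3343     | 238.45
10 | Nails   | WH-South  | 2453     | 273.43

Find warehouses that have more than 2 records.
SELECT warehouse, COUNT(*) as cnt
FROM inventory
GROUP BY warehouse
HAVING COUNT(*) > 2

Result:
  WH-South: 5
  WH-West: 3

Note: HAVING filters groups after aggregation, WHERE filters rows before.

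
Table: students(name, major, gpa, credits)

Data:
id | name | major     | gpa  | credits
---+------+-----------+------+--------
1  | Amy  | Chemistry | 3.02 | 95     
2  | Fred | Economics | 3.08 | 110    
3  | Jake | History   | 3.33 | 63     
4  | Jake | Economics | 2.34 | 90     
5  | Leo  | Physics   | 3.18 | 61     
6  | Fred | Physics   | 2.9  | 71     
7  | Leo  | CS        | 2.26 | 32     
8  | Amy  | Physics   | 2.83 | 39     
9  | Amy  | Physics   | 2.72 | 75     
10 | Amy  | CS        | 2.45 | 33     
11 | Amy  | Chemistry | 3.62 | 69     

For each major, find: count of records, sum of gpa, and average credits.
SELECT major,
       COUNT(*) as cnt,
       SUM(gpa) as total_gpa,
       AVG(credits) as avg_credits
FROM students
GROUP BY major

Result:
  CS: 2 records, 4.71 total gpa, 32.50 avg credits
  Chemistry: 2 records, 6.64 total gpa, 82.00 avg credits
  Economics: 2 records, 5.42 total gpa, 100.00 avg credits
  History: 1 records, 3.33 total gpa, 63.00 avg credits
  Physics: 4 records, 11.63 total gpa, 61.50 avg credits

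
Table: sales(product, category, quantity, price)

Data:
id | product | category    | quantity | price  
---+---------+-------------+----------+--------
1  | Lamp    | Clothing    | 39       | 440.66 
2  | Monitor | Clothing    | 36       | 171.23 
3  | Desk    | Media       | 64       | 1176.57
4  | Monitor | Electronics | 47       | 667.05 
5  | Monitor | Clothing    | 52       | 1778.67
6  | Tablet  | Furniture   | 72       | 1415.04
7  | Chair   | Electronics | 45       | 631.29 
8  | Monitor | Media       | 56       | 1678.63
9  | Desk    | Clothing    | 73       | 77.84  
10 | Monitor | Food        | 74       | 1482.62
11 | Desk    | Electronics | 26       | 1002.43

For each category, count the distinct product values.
SELECT category, COUNT(DISTINCT product)
FROM sales
GROUP BY category

Result:
  Clothing: 3 distinct
  Electronics: 3 distinct
  Food: 1 distinct
  Furniture: 1 distinct
  Media: 2 distinct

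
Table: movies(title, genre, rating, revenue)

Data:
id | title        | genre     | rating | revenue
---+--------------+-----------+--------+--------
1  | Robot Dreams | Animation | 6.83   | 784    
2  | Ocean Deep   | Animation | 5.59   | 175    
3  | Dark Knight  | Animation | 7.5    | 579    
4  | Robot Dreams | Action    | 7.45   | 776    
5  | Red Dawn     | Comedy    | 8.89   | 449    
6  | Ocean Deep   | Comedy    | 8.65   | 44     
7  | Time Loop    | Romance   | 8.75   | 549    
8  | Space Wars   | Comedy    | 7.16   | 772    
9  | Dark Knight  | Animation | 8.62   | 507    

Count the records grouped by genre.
SELECT genre, COUNT(*) as count
FROM movies
GROUP BY genre

Result:
  Action: 1
  Animation: 4
  Comedy: 3
  Romance: 1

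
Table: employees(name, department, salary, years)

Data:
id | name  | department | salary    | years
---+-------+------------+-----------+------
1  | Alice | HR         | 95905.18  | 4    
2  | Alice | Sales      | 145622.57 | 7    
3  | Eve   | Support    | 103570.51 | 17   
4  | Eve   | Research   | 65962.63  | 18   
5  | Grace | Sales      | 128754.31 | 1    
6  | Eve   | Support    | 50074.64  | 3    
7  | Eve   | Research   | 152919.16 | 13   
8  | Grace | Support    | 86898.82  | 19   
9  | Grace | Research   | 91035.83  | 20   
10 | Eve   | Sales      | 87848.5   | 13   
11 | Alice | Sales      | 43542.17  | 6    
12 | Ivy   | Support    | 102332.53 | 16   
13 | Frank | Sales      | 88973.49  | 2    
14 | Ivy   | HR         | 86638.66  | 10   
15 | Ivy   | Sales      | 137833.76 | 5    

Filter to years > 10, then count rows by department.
SELECT department, COUNT(*)
FROM employees
WHERE years > 10
GROUP BY department

Note: WHERE filters rows before grouping.

Result:
  Research: 3
  Sales: 1
  Support: 3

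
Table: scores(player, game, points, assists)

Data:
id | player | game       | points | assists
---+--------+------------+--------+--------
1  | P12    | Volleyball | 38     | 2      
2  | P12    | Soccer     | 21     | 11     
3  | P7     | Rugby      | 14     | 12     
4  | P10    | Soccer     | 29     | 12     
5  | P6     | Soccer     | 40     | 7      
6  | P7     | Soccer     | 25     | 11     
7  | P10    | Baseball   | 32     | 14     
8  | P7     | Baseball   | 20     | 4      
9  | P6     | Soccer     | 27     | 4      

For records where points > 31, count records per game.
SELECT game, COUNT(*)
FROM scores
WHERE points > 31
GROUP BY game

Note: WHERE filters rows before grouping.

Result:
  Baseball: 1
  Soccer: 1
  Volleyball: 1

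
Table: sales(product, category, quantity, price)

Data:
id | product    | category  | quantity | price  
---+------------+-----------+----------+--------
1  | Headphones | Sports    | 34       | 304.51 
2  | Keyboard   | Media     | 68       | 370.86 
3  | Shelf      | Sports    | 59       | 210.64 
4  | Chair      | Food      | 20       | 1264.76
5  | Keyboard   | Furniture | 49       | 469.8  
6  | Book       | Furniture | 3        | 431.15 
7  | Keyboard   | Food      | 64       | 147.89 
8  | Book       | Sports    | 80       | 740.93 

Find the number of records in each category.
SELECT category, COUNT(*) as count
FROM sales
GROUP BY category

Result:
  Food: 2
  Furniture: 2
  Media: 1
  Sports: 3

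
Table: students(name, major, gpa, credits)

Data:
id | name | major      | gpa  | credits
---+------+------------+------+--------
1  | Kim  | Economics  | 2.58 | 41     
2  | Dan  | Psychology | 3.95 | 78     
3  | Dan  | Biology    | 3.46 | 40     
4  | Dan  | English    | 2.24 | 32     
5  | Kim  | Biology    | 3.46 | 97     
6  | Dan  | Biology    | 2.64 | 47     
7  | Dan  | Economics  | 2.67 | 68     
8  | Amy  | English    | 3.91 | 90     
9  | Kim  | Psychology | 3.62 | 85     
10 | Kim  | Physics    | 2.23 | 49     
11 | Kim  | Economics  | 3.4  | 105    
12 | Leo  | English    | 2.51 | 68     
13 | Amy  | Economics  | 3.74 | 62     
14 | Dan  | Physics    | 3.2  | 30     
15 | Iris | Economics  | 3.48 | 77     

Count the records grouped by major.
SELECT major, COUNT(*) as count
FROM students
GROUP BY major

Result:
  Biology: 3
  Economics: 5
  English: 3
  Physics: 2
  Psychology: 2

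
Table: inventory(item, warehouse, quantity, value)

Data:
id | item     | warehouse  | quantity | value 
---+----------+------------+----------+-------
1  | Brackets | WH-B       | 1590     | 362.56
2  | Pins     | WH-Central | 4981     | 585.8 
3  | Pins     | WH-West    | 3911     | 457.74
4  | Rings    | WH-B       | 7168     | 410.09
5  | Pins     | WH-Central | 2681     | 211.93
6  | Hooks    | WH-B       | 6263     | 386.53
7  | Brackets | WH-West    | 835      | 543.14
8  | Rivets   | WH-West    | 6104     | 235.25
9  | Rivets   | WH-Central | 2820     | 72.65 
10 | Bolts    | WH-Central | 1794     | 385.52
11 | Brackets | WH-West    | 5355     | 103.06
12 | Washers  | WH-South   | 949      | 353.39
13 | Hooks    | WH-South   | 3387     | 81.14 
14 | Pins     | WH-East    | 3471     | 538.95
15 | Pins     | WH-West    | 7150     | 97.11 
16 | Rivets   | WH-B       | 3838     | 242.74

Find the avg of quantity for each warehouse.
SELECT warehouse, AVG(quantity) as result
FROM inventory
GROUP BY warehouse

Result:
  WH-B: 4714.75
  WH-Central: 3069.00
  WH-East: 3471.00
  WH-South: 2168.00
  WH-West: 4671.00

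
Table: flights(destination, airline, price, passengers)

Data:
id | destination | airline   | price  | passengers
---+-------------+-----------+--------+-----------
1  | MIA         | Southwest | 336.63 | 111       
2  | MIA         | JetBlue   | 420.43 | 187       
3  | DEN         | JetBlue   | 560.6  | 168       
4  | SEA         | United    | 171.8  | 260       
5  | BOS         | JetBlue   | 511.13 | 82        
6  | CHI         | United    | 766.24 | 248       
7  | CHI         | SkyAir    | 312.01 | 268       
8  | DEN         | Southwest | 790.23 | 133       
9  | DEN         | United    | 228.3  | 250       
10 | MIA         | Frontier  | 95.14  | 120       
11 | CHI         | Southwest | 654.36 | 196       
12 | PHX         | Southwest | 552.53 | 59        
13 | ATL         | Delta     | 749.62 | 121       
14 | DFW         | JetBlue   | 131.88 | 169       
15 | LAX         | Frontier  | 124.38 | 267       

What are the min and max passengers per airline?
SELECT airline, MIN(passengers), MAX(passengers)
FROM flights
GROUP BY airline

Result:
  Delta: min=121, max=121
  Frontier: min=120, max=267
  JetBlue: min=82, max=187
  SkyAir: min=268, max=268
  Southwest: min=59, max=196
  United: min=248, max=260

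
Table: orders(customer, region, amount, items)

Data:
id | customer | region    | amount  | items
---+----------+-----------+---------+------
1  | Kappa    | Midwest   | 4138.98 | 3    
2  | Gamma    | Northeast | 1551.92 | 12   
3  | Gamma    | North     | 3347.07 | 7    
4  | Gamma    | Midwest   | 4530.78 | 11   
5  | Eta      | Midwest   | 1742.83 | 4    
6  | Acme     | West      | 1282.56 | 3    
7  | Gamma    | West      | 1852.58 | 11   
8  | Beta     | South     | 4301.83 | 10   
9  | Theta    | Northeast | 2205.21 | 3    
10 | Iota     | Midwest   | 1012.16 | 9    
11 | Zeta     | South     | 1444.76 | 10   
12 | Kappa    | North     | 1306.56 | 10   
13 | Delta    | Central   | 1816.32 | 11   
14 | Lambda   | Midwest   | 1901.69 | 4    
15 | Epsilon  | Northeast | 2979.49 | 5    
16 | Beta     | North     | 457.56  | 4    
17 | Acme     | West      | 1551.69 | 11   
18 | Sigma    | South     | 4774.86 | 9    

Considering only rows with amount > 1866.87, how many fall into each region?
SELECT region, COUNT(*)
FROM orders
WHERE amount > 1866.87
GROUP BY region

Note: WHERE filters rows before grouping.

Result:
  Midwest: 3
  North: 1
  Northeast: 2
  South: 2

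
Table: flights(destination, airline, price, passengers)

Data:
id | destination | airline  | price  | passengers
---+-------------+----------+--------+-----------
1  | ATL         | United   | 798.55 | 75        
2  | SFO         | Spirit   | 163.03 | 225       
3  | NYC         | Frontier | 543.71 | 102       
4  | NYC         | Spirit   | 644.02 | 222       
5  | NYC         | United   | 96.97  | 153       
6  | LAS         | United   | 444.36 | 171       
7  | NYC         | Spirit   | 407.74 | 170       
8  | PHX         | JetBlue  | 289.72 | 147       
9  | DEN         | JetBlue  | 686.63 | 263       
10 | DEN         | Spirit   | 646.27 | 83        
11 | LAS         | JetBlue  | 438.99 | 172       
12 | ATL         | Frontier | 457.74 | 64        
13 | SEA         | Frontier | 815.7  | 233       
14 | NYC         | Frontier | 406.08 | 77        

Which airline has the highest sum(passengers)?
SELECT airline, SUM(passengers) as val
FROM flights
GROUP BY airline
ORDER BY val DESC
LIMIT 1

Result: Spirit with sum(passengers) = 700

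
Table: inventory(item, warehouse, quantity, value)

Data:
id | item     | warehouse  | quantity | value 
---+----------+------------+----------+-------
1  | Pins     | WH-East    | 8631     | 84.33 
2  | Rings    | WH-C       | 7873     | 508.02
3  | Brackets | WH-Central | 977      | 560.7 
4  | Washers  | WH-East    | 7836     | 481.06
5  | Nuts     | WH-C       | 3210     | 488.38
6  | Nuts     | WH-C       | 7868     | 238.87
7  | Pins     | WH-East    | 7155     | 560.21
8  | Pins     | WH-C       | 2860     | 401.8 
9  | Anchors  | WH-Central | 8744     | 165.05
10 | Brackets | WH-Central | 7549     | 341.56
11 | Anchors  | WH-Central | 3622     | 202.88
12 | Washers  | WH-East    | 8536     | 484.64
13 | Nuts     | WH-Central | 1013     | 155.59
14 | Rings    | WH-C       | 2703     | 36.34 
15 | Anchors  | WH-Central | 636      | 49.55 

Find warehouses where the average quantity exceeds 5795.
SELECT warehouse, AVG(quantity)
FROM inventory
GROUP BY warehouse
HAVING AVG(quantity) > 5795

Result:
  WH-East: avg=8039.50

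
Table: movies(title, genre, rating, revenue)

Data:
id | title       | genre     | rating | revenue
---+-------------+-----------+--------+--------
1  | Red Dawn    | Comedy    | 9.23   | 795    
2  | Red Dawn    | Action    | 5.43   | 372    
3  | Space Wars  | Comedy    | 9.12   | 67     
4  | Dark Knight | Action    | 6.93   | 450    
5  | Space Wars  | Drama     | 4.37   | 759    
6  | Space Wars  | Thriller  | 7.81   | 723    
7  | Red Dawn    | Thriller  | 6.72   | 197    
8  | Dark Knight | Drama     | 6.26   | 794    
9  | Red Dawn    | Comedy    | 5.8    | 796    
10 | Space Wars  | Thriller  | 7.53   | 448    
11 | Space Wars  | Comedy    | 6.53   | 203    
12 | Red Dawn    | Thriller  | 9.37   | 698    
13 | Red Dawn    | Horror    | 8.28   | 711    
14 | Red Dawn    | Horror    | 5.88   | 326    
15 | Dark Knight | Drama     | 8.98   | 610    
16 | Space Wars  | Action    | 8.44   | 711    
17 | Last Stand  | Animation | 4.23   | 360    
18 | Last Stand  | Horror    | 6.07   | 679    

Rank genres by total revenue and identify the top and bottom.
SELECT genre, SUM(revenue)
FROM movies
GROUP BY genre
ORDER BY SUM(revenue)

All groups:
  Animation: 360
  Action: 1533
  Horror: 1716
  Comedy: 1861
  Thriller: 2066
  Drama: 2163

Highest: Drama (2163)
Lowest: Animation (360)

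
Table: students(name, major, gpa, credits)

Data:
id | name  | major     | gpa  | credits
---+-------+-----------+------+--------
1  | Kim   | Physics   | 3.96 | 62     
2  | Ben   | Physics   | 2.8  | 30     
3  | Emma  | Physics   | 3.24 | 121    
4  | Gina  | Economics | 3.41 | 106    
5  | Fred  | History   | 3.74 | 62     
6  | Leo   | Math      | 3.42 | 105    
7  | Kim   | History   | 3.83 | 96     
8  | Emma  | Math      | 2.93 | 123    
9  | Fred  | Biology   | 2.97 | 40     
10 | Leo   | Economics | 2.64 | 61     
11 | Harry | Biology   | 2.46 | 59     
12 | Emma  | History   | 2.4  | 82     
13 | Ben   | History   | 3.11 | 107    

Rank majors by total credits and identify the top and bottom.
SELECT major, SUM(credits)
FROM students
GROUP BY major
ORDER BY SUM(credits)

All groups:
  Biology: 99
  Economics: 167
  Physics: 213
  Math: 228
  History: 347

Highest: History (347)
Lowest: Biology (99)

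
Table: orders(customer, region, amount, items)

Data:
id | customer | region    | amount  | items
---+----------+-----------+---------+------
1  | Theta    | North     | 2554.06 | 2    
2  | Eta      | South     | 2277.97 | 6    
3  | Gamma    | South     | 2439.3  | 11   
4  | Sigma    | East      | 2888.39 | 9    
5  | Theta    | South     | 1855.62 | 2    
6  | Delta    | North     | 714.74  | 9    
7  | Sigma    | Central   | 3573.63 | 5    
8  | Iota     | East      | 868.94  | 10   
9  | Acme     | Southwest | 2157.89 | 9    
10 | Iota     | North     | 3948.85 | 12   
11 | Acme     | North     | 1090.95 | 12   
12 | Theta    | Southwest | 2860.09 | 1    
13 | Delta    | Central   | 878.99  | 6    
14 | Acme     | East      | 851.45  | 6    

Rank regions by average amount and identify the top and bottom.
SELECT region, AVG(amount)
FROM orders
GROUP BY region
ORDER BY AVG(amount)

All groups:
  East: 1536.26
  North: 2077.15
  South: 2190.96
  Central: 2226.31
  Southwest: 2508.99

Highest: Southwest (2508.99)
Lowest: East (1536.26)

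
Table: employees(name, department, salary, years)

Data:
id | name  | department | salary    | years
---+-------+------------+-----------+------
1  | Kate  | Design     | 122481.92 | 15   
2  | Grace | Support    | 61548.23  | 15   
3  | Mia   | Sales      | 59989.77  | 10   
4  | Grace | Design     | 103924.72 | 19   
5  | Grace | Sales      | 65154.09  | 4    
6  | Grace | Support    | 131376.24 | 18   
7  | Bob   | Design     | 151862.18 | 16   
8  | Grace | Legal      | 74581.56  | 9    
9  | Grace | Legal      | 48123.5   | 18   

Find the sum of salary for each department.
SELECT department, SUM(salary) as result
FROM employees
GROUP BY department

Result:
  Design: 378268.82
  Legal: 122705.06
  Sales: 125143.86
  Support: 192924.47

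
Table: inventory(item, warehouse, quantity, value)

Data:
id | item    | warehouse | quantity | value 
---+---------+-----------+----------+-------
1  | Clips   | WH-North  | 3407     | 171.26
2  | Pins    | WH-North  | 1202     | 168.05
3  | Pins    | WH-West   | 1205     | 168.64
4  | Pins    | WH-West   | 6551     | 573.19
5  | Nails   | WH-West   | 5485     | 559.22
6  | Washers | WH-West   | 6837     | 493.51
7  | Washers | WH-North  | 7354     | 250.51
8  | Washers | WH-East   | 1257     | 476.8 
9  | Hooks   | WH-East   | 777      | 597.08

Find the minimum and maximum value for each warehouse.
SELECT warehouse, MIN(value), MAX(value)
FROM inventory
GROUP BY warehouse

Result:
  WH-East: min=476.80, max=597.08
  WH-North: min=168.05, max=250.51
  WH-West: min=168.64, max=573.19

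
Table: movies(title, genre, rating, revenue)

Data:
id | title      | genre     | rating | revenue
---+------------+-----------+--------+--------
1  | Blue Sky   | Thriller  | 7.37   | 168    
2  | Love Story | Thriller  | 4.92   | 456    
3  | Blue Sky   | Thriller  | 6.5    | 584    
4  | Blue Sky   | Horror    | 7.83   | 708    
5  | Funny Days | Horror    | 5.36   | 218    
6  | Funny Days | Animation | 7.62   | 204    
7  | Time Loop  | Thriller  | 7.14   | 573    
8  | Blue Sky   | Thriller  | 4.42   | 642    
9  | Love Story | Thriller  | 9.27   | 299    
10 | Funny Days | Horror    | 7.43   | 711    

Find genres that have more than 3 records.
SELECT genre, COUNT(*) as cnt
FROM movies
GROUP BY genre
HAVING COUNT(*) > 3

Result:
  Thriller: 6

Note: HAVING filters groups after aggregation, WHERE filters rows before.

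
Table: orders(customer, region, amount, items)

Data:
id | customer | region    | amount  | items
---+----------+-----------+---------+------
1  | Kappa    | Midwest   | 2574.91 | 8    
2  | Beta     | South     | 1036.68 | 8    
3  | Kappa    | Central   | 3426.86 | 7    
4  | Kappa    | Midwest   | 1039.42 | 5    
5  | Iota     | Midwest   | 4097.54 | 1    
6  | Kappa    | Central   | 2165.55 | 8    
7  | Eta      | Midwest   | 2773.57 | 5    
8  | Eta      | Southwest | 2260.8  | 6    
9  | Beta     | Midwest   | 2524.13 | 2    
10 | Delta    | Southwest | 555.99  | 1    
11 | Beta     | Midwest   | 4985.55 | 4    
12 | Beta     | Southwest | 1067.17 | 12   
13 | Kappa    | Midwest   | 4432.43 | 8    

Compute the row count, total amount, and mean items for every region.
SELECT region,
       COUNT(*) as cnt,
       SUM(amount) as total_amount,
       AVG(items) as avg_items
FROM orders
GROUP BY region

Result:
  Central: 2 records, 5592.41 total amount, 7.50 avg items
  Midwest: 7 records, 22427.55 total amount, 4.71 avg items
  South: 1 records, 1036.68 total amount, 8.00 avg items
  Southwest: 3 records, 3883.96 total amount, 6.33 avg items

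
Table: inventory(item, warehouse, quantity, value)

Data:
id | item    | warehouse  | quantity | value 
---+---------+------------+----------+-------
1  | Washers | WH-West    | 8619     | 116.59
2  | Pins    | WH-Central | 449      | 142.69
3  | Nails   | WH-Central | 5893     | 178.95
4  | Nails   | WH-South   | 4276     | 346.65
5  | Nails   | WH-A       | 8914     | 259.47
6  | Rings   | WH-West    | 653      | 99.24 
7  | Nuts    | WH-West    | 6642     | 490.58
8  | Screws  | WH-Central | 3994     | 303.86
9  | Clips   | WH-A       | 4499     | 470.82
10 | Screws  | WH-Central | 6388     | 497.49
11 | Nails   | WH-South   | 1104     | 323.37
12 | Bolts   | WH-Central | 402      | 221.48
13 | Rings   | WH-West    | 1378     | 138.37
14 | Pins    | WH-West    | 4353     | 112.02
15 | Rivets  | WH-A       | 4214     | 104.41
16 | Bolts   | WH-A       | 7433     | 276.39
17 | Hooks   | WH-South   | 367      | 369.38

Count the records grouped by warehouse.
SELECT warehouse, COUNT(*) as count
FROM inventory
GROUP BY warehouse

Result:
  WH-A: 4
  WH-Central: 5
  WH-South: 3
  WH-West: 5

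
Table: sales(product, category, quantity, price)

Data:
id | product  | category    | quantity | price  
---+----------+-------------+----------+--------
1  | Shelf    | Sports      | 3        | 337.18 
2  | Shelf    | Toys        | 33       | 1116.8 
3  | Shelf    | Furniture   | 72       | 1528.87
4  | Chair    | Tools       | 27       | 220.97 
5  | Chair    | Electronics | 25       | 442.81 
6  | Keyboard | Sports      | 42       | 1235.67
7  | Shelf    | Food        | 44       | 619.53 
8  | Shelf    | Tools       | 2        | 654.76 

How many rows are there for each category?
SELECT category, COUNT(*) as count
FROM sales
GROUP BY category

Result:
  Electronics: 1
  Food: 1
  Furniture: 1
  Sports: 2
  Tools: 2
  Toys: 1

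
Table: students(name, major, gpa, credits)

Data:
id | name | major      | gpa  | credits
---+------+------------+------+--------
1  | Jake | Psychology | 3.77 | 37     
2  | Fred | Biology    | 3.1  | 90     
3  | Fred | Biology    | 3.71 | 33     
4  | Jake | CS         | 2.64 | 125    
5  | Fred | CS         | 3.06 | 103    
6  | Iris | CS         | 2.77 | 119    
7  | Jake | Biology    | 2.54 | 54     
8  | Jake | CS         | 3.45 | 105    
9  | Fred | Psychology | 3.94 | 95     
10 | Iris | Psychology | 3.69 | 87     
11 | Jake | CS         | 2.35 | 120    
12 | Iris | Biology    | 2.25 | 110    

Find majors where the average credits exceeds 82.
SELECT major, AVG(credits)
FROM students
GROUP BY major
HAVING AVG(credits) > 82

Result:
  CS: avg=114.40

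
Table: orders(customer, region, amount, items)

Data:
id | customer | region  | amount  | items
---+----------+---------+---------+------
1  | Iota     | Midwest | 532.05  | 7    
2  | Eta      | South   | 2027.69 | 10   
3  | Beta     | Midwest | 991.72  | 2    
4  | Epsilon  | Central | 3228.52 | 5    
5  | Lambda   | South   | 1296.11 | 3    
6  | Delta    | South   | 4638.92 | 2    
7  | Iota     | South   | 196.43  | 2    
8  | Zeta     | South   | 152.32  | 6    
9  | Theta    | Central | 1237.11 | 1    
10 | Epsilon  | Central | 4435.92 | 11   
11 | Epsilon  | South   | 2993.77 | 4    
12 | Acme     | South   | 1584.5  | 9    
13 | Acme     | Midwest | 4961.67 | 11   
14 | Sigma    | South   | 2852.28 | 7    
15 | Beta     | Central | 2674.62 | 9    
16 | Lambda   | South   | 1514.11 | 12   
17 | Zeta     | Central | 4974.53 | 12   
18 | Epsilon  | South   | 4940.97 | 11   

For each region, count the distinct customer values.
SELECT region, COUNT(DISTINCT customer)
FROM orders
GROUP BY region

Result:
  Central: 4 distinct
  Midwest: 3 distinct
  South: 8 distinct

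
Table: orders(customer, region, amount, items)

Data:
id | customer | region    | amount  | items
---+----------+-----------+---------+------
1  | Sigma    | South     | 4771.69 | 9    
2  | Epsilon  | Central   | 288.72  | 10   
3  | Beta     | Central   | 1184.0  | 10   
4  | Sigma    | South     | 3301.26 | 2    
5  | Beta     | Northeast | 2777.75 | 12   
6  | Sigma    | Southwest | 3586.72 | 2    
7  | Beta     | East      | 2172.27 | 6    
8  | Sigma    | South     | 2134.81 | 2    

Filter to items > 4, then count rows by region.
SELECT region, COUNT(*)
FROM orders
WHERE items > 4
GROUP BY region

Note: WHERE filters rows before grouping.

Result:
  Central: 2
  East: 1
  Northeast: 1
  South: 1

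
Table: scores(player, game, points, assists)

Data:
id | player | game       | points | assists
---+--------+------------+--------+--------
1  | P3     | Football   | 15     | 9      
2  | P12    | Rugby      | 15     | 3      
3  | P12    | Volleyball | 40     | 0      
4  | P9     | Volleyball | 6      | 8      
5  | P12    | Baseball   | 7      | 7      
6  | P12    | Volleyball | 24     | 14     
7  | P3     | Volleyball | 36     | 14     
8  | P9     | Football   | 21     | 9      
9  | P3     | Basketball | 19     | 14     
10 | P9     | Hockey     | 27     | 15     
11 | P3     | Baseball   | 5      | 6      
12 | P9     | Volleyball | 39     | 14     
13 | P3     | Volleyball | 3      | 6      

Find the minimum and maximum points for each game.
SELECT game, MIN(points), MAX(points)
FROM scores
GROUP BY game

Result:
  Baseball: min=5, max=7
  Basketball: min=19, max=19
  Football: min=15, max=21
  Hockey: min=27, max=27
  Rugby: min=15, max=15
  Volleyball: min=3, max=40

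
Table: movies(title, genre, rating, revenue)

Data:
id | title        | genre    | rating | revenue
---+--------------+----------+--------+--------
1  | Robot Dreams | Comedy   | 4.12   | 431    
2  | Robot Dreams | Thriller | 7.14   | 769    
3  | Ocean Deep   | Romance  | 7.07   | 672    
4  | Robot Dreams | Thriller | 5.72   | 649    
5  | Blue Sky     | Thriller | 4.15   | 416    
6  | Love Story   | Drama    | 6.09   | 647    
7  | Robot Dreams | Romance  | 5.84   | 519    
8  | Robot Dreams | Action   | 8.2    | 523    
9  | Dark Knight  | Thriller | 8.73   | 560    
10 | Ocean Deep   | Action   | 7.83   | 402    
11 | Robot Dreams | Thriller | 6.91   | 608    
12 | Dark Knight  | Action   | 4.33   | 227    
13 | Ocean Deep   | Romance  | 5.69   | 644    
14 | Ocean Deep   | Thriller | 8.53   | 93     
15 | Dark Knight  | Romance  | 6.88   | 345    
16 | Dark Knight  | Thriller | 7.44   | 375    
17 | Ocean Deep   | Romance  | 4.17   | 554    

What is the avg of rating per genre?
SELECT genre, AVG(rating) as result
FROM movies
GROUP BY genre

Result:
  Action: 6.79
  Comedy: 4.12
  Drama: 6.09
  Romance: 5.93
  Thriller: 6.95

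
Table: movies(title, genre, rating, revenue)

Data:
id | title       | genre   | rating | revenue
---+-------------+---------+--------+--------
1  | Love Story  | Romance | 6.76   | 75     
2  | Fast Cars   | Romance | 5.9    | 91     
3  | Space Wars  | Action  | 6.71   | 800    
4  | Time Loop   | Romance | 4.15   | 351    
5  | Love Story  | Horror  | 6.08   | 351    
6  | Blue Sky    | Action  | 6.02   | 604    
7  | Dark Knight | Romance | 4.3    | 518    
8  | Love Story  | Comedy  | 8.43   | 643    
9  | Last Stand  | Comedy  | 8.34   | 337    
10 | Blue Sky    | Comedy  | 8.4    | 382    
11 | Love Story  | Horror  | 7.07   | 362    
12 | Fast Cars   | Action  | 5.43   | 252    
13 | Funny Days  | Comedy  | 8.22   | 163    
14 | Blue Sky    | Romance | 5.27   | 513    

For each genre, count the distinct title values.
SELECT genre, COUNT(DISTINCT title)
FROM movies
GROUP BY genre

Result:
  Action: 3 distinct
  Comedy: 4 distinct
  Horror: 1 distinct
  Romance: 5 distinct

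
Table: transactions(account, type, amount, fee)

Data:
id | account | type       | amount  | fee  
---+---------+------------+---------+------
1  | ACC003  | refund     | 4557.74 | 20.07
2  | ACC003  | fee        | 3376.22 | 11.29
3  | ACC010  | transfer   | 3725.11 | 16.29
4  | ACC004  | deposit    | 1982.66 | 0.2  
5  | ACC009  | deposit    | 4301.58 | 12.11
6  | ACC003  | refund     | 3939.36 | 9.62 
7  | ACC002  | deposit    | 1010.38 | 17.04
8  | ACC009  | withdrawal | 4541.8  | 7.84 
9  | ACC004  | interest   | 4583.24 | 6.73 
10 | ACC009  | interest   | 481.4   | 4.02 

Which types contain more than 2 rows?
SELECT type, COUNT(*) as cnt
FROM transactions
GROUP BY type
HAVING COUNT(*) > 2

Result:
  deposit: 3

Note: HAVING filters groups after aggregation, WHERE filters rows before.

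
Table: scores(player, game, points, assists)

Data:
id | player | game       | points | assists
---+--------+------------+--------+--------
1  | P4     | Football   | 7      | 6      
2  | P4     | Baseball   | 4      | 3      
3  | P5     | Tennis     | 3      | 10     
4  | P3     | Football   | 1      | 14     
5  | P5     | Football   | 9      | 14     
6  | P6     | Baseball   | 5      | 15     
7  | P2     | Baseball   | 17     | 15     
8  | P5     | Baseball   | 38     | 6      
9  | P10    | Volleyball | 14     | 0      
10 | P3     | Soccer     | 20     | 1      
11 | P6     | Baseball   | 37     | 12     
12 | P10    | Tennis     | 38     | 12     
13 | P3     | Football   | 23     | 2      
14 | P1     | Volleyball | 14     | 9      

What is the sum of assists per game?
SELECT game, SUM(assists) as result
FROM scores
GROUP BY game

Result:
  Baseball: 51
  Football: 36
  Soccer: 1
  Tennis: 22
  Volleyball: 9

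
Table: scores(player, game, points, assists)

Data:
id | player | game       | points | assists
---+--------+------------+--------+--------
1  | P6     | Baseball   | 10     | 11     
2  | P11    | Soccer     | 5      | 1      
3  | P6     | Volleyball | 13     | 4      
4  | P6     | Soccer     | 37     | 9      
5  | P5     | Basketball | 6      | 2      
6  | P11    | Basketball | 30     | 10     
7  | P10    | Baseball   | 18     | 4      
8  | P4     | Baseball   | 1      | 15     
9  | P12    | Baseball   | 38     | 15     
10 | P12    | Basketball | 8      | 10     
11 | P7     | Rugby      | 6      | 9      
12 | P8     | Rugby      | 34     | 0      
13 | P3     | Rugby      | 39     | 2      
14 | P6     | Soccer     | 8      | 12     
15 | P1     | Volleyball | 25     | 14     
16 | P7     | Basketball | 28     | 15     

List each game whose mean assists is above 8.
SELECT game, AVG(assists)
FROM scores
GROUP BY game
HAVING AVG(assists) > 8

Result:
  Baseball: avg=11.25
  Basketball: avg=9.25
  Volleyball: avg=9.00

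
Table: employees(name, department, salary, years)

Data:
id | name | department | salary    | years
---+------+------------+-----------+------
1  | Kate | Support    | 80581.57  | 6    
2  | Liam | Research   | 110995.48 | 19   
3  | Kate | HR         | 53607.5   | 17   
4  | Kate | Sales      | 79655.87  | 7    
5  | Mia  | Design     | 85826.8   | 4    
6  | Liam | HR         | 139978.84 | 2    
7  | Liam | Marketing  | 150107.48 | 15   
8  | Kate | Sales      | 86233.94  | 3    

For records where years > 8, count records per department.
SELECT department, COUNT(*)
FROM employees
WHERE years > 8
GROUP BY department

Note: WHERE filters rows before grouping.

Result:
  HR: 1
  Marketing: 1
  Research: 1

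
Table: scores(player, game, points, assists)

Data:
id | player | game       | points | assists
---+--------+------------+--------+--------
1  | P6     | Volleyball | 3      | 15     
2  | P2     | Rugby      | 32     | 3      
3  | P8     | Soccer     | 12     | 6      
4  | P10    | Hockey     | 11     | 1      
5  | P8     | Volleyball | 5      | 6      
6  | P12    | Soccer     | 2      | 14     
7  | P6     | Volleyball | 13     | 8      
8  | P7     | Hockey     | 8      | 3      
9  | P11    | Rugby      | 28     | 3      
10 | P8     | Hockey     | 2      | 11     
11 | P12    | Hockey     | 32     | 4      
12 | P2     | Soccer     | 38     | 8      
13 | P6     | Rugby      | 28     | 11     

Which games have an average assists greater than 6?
SELECT game, AVG(assists)
FROM scores
GROUP BY game
HAVING AVG(assists) > 6

Result:
  Soccer: avg=9.33
  Volleyball: avg=9.67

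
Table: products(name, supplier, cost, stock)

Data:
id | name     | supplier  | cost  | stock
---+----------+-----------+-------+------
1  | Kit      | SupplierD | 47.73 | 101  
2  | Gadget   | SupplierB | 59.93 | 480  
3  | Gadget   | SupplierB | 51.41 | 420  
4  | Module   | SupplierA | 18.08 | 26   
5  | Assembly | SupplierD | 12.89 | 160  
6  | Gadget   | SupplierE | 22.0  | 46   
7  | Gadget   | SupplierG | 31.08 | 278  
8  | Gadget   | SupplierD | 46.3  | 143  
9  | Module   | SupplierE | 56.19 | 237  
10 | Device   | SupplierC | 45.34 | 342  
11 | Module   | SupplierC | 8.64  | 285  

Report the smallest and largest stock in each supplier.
SELECT supplier, MIN(stock), MAX(stock)
FROM products
GROUP BY supplier

Result:
  SupplierA: min=26, max=26
  SupplierB: min=420, max=480
  SupplierC: min=285, max=342
  SupplierD: min=101, max=160
  SupplierE: min=46, max=237
  SupplierG: min=278, max=278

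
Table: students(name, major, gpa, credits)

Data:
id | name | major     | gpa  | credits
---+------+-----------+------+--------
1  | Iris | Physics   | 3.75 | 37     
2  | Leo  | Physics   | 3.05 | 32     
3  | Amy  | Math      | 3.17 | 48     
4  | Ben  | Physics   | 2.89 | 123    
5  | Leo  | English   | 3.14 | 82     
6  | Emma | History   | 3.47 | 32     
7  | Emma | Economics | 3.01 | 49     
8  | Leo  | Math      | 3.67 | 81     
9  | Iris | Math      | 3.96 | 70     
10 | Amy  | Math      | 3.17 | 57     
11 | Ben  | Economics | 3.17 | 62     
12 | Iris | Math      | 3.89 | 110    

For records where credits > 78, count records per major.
SELECT major, COUNT(*)
FROM students
WHERE credits > 78
GROUP BY major

Note: WHERE filters rows before grouping.

Result:
  English: 1
  Math: 2
  Physics: 1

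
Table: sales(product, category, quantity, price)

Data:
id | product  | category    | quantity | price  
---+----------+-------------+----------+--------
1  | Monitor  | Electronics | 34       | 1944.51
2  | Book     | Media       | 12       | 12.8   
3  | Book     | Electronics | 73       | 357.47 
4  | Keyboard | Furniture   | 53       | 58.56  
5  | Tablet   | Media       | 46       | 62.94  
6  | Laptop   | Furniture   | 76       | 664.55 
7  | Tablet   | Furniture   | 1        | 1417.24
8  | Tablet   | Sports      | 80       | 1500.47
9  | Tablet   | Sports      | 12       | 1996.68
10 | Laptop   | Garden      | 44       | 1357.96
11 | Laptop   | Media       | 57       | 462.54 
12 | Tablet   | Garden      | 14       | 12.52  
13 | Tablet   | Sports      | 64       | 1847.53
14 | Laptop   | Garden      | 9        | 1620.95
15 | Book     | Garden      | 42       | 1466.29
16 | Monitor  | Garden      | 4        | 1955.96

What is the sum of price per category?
SELECT category, SUM(price) as result
FROM sales
GROUP BY category

Result:
  Electronics: 2301.98
  Furniture: 2140.35
  Garden: 6413.68
  Media: 538.28
  Sports: 5344.68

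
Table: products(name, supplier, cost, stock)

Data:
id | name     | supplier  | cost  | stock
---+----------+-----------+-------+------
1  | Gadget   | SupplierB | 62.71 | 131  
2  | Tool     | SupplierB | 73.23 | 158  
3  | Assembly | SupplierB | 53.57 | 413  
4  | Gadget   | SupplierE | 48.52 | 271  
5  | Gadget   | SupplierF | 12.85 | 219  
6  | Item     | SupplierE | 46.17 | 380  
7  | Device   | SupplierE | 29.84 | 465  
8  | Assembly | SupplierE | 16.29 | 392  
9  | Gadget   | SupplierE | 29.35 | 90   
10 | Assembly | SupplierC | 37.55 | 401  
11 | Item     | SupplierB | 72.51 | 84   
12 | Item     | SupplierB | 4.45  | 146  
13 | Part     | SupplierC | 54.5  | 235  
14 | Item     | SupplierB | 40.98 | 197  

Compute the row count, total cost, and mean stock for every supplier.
SELECT supplier,
       COUNT(*) as cnt,
       SUM(cost) as total_cost,
       AVG(stock) as avg_stock
FROM products
GROUP BY supplier

Result:
  SupplierB: 6 records, 307.45 total cost, 188.17 avg stock
  SupplierC: 2 records, 92.05 total cost, 318.00 avg stock
  SupplierE: 5 records, 170.17 total cost, 319.60 avg stock
  SupplierF: 1 records, 12.85 total cost, 219.00 avg stock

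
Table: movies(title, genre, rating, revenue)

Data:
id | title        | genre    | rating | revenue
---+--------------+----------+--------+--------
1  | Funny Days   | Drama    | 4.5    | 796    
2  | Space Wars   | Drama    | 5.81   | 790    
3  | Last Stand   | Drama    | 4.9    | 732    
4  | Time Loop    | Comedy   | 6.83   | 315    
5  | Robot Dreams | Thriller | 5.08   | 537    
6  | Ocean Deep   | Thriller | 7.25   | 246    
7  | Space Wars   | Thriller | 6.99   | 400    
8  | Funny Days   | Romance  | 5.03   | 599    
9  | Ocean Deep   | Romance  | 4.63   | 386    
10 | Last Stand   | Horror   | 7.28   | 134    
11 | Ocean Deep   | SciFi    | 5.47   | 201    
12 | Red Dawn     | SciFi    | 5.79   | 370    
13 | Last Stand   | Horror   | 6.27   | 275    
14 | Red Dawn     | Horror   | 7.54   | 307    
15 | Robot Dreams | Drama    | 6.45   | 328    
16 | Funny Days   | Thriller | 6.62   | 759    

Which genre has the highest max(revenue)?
SELECT genre, MAX(revenue) as val
FROM movies
GROUP BY genre
ORDER BY val DESC
LIMIT 1

Result: Drama with max(revenue) = 796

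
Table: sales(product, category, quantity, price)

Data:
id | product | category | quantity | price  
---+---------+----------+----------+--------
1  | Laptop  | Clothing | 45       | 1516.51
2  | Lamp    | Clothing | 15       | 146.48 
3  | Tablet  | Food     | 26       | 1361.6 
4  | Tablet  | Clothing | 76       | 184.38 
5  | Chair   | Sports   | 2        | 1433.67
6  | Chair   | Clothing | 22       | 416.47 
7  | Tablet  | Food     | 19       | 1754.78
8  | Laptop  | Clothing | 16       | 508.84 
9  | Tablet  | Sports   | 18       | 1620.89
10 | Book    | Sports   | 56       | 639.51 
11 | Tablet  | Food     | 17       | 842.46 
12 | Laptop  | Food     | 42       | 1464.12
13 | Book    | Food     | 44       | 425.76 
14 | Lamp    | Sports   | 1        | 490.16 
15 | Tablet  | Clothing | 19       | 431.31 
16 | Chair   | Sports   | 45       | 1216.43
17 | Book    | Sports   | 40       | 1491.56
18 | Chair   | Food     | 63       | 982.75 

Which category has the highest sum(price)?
SELECT category, SUM(price) as val
FROM sales
GROUP BY category
ORDER BY val DESC
LIMIT 1

Result: Sports with sum(price) = 6892.22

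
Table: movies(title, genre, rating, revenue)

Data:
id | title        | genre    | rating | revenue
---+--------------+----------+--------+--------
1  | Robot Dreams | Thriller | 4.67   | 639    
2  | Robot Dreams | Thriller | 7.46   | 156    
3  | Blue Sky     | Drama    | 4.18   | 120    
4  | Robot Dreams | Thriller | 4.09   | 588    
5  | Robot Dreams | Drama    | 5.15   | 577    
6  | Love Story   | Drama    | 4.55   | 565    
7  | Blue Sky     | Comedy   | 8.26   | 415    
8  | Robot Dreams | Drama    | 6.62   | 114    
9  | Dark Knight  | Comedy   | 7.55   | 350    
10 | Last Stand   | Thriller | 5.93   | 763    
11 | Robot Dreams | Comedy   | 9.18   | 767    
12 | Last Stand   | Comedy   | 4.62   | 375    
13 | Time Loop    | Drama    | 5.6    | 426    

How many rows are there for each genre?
SELECT genre, COUNT(*) as count
FROM movies
GROUP BY genre

Result:
  Comedy: 4
  Drama: 5
  Thriller: 4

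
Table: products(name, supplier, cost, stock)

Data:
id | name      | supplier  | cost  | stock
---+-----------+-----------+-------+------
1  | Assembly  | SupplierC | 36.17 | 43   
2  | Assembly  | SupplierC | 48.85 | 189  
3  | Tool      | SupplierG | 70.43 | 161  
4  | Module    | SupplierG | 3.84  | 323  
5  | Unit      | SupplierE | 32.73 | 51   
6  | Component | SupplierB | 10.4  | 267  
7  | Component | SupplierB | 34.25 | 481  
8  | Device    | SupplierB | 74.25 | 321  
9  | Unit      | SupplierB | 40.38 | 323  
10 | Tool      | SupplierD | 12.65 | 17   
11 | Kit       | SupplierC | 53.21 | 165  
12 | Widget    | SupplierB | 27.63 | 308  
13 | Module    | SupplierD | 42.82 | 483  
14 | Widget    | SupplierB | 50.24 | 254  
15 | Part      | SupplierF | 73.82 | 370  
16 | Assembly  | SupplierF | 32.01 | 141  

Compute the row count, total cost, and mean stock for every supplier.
SELECT supplier,
       COUNT(*) as cnt,
       SUM(cost) as total_cost,
       AVG(stock) as avg_stock
FROM products
GROUP BY supplier

Result:
  SupplierB: 6 records, 237.15 total cost, 325.67 avg stock
  SupplierC: 3 records, 138.23 total cost, 132.33 avg stock
  SupplierD: 2 records, 55.47 total cost, 250.00 avg stock
  SupplierE: 1 records, 32.73 total cost, 51.00 avg stock
  SupplierF: 2 records, 105.83 total cost, 255.50 avg stock
  SupplierG: 2 records, 74.27 total cost, 242.00 avg stock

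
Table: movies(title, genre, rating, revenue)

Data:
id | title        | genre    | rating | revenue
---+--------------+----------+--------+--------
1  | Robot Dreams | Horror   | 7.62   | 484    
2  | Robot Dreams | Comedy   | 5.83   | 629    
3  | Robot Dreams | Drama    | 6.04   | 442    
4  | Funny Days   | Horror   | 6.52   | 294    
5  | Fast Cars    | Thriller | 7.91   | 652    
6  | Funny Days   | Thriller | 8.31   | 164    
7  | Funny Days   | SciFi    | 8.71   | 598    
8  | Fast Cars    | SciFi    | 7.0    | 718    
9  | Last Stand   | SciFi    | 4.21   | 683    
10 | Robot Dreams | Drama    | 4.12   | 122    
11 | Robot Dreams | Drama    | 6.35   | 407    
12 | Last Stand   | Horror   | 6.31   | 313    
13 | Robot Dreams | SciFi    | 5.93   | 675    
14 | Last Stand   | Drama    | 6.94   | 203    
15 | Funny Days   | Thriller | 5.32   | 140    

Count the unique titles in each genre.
SELECT genre, COUNT(DISTINCT title)
FROM movies
GROUP BY genre

Result:
  Comedy: 1 distinct
  Drama: 2 distinct
  Horror: 3 distinct
  SciFi: 4 distinct
  Thriller: 2 distinct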